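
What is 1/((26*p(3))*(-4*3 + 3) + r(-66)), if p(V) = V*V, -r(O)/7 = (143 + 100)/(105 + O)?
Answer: -13/27945 ≈ -0.00046520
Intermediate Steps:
r(O) = -1701/(105 + O) (r(O) = -7*(143 + 100)/(105 + O) = -1701/(105 + O))
p(V) = V²
1/((26*p(3))*(-4*3 + 3) + r(-66)) = 1/((26*3²)*(-4*3 + 3) - 1701/(105 - 66)) = 1/((26*9)*(-12 + 3) - 1701/39) = 1/(234*(-9) - 1701*1/39) = 1/(-2106 - 567/13) = 1/(-27945/13) = -13/27945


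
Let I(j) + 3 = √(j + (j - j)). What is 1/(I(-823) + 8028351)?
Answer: 8028348/64454371609927 - I*√823/64454371609927 ≈ 1.2456e-7 - 4.4509e-13*I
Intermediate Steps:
I(j) = -3 + √j (I(j) = -3 + √(j + (j - j)) = -3 + √(j + 0) = -3 + √j)
1/(I(-823) + 8028351) = 1/((-3 + √(-823)) + 8028351) = 1/((-3 + I*√823) + 8028351) = 1/(8028348 + I*√823)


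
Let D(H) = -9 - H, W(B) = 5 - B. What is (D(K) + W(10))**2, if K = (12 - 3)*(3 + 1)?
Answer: 2500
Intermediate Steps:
K = 36 (K = 9*4 = 36)
(D(K) + W(10))**2 = ((-9 - 1*36) + (5 - 1*10))**2 = ((-9 - 36) + (5 - 10))**2 = (-45 - 5)**2 = (-50)**2 = 2500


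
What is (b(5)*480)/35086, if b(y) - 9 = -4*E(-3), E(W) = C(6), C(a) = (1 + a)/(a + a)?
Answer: 1600/17543 ≈ 0.091204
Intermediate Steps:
C(a) = (1 + a)/(2*a) (C(a) = (1 + a)/((2*a)) = (1 + a)*(1/(2*a)) = (1 + a)/(2*a))
E(W) = 7/12 (E(W) = (½)*(1 + 6)/6 = (½)*(⅙)*7 = 7/12)
b(y) = 20/3 (b(y) = 9 - 4*7/12 = 9 - 7/3 = 20/3)
(b(5)*480)/35086 = ((20/3)*480)/35086 = 3200*(1/35086) = 1600/17543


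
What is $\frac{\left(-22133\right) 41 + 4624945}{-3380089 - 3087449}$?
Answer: $- \frac{619582}{1077923} \approx -0.57479$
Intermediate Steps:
$\frac{\left(-22133\right) 41 + 4624945}{-3380089 - 3087449} = \frac{-907453 + 4624945}{-6467538} = 3717492 \left(- \frac{1}{6467538}\right) = - \frac{619582}{1077923}$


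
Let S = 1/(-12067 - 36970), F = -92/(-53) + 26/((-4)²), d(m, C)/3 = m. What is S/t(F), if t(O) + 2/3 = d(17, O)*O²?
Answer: -539328/15217459641701 ≈ -3.5441e-8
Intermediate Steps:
d(m, C) = 3*m
F = 1425/424 (F = -92*(-1/53) + 26/16 = 92/53 + 26*(1/16) = 92/53 + 13/8 = 1425/424 ≈ 3.3608)
t(O) = -⅔ + 51*O² (t(O) = -⅔ + (3*17)*O² = -⅔ + 51*O²)
S = -1/49037 (S = 1/(-49037) = -1/49037 ≈ -2.0393e-5)
S/t(F) = -1/(49037*(-⅔ + 51*(1425/424)²)) = -1/(49037*(-⅔ + 51*(2030625/179776))) = -1/(49037*(-⅔ + 103561875/179776)) = -1/(49037*310326073/539328) = -1/49037*539328/310326073 = -539328/15217459641701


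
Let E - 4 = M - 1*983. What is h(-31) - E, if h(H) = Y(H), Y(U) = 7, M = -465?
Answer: 1451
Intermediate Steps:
h(H) = 7
E = -1444 (E = 4 + (-465 - 1*983) = 4 + (-465 - 983) = 4 - 1448 = -1444)
h(-31) - E = 7 - 1*(-1444) = 7 + 1444 = 1451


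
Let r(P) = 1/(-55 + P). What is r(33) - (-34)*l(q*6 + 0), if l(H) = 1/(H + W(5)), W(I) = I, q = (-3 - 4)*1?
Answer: -785/814 ≈ -0.96437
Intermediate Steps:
q = -7 (q = -7*1 = -7)
l(H) = 1/(5 + H) (l(H) = 1/(H + 5) = 1/(5 + H))
r(33) - (-34)*l(q*6 + 0) = 1/(-55 + 33) - (-34)/(5 + (-7*6 + 0)) = 1/(-22) - (-34)/(5 + (-42 + 0)) = -1/22 - (-34)/(5 - 42) = -1/22 - (-34)/(-37) = -1/22 - (-34)*(-1)/37 = -1/22 - 1*34/37 = -1/22 - 34/37 = -785/814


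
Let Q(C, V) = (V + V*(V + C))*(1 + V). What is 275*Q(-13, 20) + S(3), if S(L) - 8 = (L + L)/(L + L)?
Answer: 924009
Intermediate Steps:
Q(C, V) = (1 + V)*(V + V*(C + V)) (Q(C, V) = (V + V*(C + V))*(1 + V) = (1 + V)*(V + V*(C + V)))
S(L) = 9 (S(L) = 8 + (L + L)/(L + L) = 8 + (2*L)/((2*L)) = 8 + (2*L)*(1/(2*L)) = 8 + 1 = 9)
275*Q(-13, 20) + S(3) = 275*(20*(1 - 13 + 20² + 2*20 - 13*20)) + 9 = 275*(20*(1 - 13 + 400 + 40 - 260)) + 9 = 275*(20*168) + 9 = 275*3360 + 9 = 924000 + 9 = 924009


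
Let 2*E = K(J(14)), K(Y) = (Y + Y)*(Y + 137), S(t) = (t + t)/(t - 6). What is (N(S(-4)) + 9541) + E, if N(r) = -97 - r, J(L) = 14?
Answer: 57786/5 ≈ 11557.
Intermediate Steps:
S(t) = 2*t/(-6 + t) (S(t) = (2*t)/(-6 + t) = 2*t/(-6 + t))
K(Y) = 2*Y*(137 + Y) (K(Y) = (2*Y)*(137 + Y) = 2*Y*(137 + Y))
E = 2114 (E = (2*14*(137 + 14))/2 = (2*14*151)/2 = (½)*4228 = 2114)
(N(S(-4)) + 9541) + E = ((-97 - 2*(-4)/(-6 - 4)) + 9541) + 2114 = ((-97 - 2*(-4)/(-10)) + 9541) + 2114 = ((-97 - 2*(-4)*(-1)/10) + 9541) + 2114 = ((-97 - 1*⅘) + 9541) + 2114 = ((-97 - ⅘) + 9541) + 2114 = (-489/5 + 9541) + 2114 = 47216/5 + 2114 = 57786/5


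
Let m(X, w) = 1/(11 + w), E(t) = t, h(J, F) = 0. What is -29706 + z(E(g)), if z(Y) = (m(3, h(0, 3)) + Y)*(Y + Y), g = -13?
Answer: -323074/11 ≈ -29370.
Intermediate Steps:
z(Y) = 2*Y*(1/11 + Y) (z(Y) = (1/(11 + 0) + Y)*(Y + Y) = (1/11 + Y)*(2*Y) = 2*Y*(1/11 + Y))
-29706 + z(E(g)) = -29706 + (2/11)*(-13)*(1 + 11*(-13)) = -29706 + (2/11)*(-13)*(1 - 143) = -29706 + (2/11)*(-13)*(-142) = -29706 + 3692/11 = -323074/11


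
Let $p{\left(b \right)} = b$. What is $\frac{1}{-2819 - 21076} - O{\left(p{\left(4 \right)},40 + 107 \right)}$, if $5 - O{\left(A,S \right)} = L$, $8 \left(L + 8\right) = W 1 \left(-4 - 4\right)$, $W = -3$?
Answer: $- \frac{238951}{23895} \approx -10.0$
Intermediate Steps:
$L = -5$ ($L = -8 + \frac{\left(-3\right) 1 \left(-4 - 4\right)}{8} = -8 + \frac{\left(-3\right) \left(-4 - 4\right)}{8} = -8 + \frac{\left(-3\right) \left(-8\right)}{8} = -8 + \frac{1}{8} \cdot 24 = -8 + 3 = -5$)
$O{\left(A,S \right)} = 10$ ($O{\left(A,S \right)} = 5 - -5 = 5 + 5 = 10$)
$\frac{1}{-2819 - 21076} - O{\left(p{\left(4 \right)},40 + 107 \right)} = \frac{1}{-2819 - 21076} - 10 = \frac{1}{-23895} - 10 = - \frac{1}{23895} - 10 = - \frac{238951}{23895}$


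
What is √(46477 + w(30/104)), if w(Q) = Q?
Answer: √31418647/26 ≈ 215.59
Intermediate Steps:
√(46477 + w(30/104)) = √(46477 + 30/104) = √(46477 + 30*(1/104)) = √(46477 + 15/52) = √(2416819/52) = √31418647/26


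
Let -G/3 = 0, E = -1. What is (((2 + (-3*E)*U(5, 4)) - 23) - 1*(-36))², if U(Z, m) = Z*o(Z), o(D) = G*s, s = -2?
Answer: 225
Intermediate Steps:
G = 0 (G = -3*0 = 0)
o(D) = 0 (o(D) = 0*(-2) = 0)
U(Z, m) = 0 (U(Z, m) = Z*0 = 0)
(((2 + (-3*E)*U(5, 4)) - 23) - 1*(-36))² = (((2 - 3*(-1)*0) - 23) - 1*(-36))² = (((2 + 3*0) - 23) + 36)² = (((2 + 0) - 23) + 36)² = ((2 - 23) + 36)² = (-21 + 36)² = 15² = 225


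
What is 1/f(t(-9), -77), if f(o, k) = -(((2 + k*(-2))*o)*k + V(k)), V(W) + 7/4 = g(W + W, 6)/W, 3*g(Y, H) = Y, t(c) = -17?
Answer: -12/2450435 ≈ -4.8971e-6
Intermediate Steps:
g(Y, H) = Y/3
V(W) = -13/12 (V(W) = -7/4 + ((W + W)/3)/W = -7/4 + ((2*W)/3)/W = -7/4 + (2*W/3)/W = -7/4 + ⅔ = -13/12)
f(o, k) = 13/12 - k*o*(2 - 2*k) (f(o, k) = -(((2 + k*(-2))*o)*k - 13/12) = -(((2 - 2*k)*o)*k - 13/12) = -((o*(2 - 2*k))*k - 13/12) = -(k*o*(2 - 2*k) - 13/12) = -(-13/12 + k*o*(2 - 2*k)) = 13/12 - k*o*(2 - 2*k))
1/f(t(-9), -77) = 1/(13/12 - 2*(-77)*(-17) + 2*(-17)*(-77)²) = 1/(13/12 - 2618 + 2*(-17)*5929) = 1/(13/12 - 2618 - 201586) = 1/(-2450435/12) = -12/2450435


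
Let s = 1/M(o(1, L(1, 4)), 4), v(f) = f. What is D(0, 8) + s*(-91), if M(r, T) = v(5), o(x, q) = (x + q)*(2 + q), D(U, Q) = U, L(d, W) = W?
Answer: -91/5 ≈ -18.200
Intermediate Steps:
o(x, q) = (2 + q)*(q + x) (o(x, q) = (q + x)*(2 + q) = (2 + q)*(q + x))
M(r, T) = 5
s = ⅕ (s = 1/5 = ⅕ ≈ 0.20000)
D(0, 8) + s*(-91) = 0 + (⅕)*(-91) = 0 - 91/5 = -91/5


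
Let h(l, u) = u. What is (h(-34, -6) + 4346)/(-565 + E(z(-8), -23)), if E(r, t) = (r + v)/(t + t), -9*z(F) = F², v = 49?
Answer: -1796760/234287 ≈ -7.6691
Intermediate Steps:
z(F) = -F²/9
E(r, t) = (49 + r)/(2*t) (E(r, t) = (r + 49)/(t + t) = (49 + r)/((2*t)) = (49 + r)*(1/(2*t)) = (49 + r)/(2*t))
(h(-34, -6) + 4346)/(-565 + E(z(-8), -23)) = (-6 + 4346)/(-565 + (½)*(49 - ⅑*(-8)²)/(-23)) = 4340/(-565 + (½)*(-1/23)*(49 - ⅑*64)) = 4340/(-565 + (½)*(-1/23)*(49 - 64/9)) = 4340/(-565 + (½)*(-1/23)*(377/9)) = 4340/(-565 - 377/414) = 4340/(-234287/414) = 4340*(-414/234287) = -1796760/234287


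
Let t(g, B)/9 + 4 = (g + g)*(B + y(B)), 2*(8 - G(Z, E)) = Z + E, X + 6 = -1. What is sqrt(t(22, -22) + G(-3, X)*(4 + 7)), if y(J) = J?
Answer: I*sqrt(17317) ≈ 131.59*I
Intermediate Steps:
X = -7 (X = -6 - 1 = -7)
G(Z, E) = 8 - E/2 - Z/2 (G(Z, E) = 8 - (Z + E)/2 = 8 - (E + Z)/2 = 8 + (-E/2 - Z/2) = 8 - E/2 - Z/2)
t(g, B) = -36 + 36*B*g (t(g, B) = -36 + 9*((g + g)*(B + B)) = -36 + 9*((2*g)*(2*B)) = -36 + 9*(4*B*g) = -36 + 36*B*g)
sqrt(t(22, -22) + G(-3, X)*(4 + 7)) = sqrt((-36 + 36*(-22)*22) + (8 - 1/2*(-7) - 1/2*(-3))*(4 + 7)) = sqrt((-36 - 17424) + (8 + 7/2 + 3/2)*11) = sqrt(-17460 + 13*11) = sqrt(-17460 + 143) = sqrt(-17317) = I*sqrt(17317)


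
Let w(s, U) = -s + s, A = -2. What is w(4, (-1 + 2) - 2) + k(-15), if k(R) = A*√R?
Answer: -2*I*√15 ≈ -7.746*I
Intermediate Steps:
w(s, U) = 0
k(R) = -2*√R
w(4, (-1 + 2) - 2) + k(-15) = 0 - 2*I*√15 = -2*I*√15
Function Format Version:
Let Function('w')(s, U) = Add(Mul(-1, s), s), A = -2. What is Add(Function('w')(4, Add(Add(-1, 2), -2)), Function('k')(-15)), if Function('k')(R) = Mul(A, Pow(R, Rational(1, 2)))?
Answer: Mul(-2, I, Pow(15, Rational(1, 2))) ≈ Mul(-7.7460, I)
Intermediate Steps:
Function('w')(s, U) = 0
Function('k')(R) = Mul(-2, Pow(R, Rational(1, 2)))
Add(Function('w')(4, Add(Add(-1, 2), -2)), Function('k')(-15)) = Add(0, Mul(-2, Pow(-15, Rational(1, 2)))) = Add(0, Mul(-2, Mul(I, Pow(15, Rational(1, 2))))) = Add(0, Mul(-2, I, Pow(15, Rational(1, 2)))) = Mul(-2, I, Pow(15, Rational(1, 2)))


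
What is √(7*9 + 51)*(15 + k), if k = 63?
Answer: 78*√114 ≈ 832.81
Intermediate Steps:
√(7*9 + 51)*(15 + k) = √(7*9 + 51)*(15 + 63) = √(63 + 51)*78 = √114*78 = 78*√114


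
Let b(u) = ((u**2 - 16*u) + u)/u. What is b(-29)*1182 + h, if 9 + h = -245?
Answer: -52262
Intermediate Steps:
h = -254 (h = -9 - 245 = -254)
b(u) = (u**2 - 15*u)/u
b(-29)*1182 + h = (-15 - 29)*1182 - 254 = -44*1182 - 254 = -52008 - 254 = -52262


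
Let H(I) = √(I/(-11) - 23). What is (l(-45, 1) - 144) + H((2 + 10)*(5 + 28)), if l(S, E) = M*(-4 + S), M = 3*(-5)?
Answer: 591 + I*√59 ≈ 591.0 + 7.6811*I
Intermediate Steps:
M = -15
l(S, E) = 60 - 15*S (l(S, E) = -15*(-4 + S) = 60 - 15*S)
H(I) = √(-23 - I/11) (H(I) = √(I*(-1/11) - 23) = √(-I/11 - 23) = √(-23 - I/11))
(l(-45, 1) - 144) + H((2 + 10)*(5 + 28)) = ((60 - 15*(-45)) - 144) + √(-2783 - 11*(2 + 10)*(5 + 28))/11 = ((60 + 675) - 144) + √(-2783 - 132*33)/11 = (735 - 144) + √(-2783 - 11*396)/11 = 591 + √(-2783 - 4356)/11 = 591 + √(-7139)/11 = 591 + (11*I*√59)/11 = 591 + I*√59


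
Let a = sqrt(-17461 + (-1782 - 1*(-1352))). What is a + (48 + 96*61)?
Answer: 5904 + I*sqrt(17891) ≈ 5904.0 + 133.76*I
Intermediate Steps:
a = I*sqrt(17891) (a = sqrt(-17461 + (-1782 + 1352)) = sqrt(-17461 - 430) = sqrt(-17891) = I*sqrt(17891) ≈ 133.76*I)
a + (48 + 96*61) = I*sqrt(17891) + (48 + 96*61) = I*sqrt(17891) + (48 + 5856) = I*sqrt(17891) + 5904 = 5904 + I*sqrt(17891)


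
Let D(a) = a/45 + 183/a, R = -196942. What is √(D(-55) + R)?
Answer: I*√5361869810/165 ≈ 443.79*I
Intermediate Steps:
D(a) = 183/a + a/45 (D(a) = a*(1/45) + 183/a = a/45 + 183/a = 183/a + a/45)
√(D(-55) + R) = √((183/(-55) + (1/45)*(-55)) - 196942) = √((183*(-1/55) - 11/9) - 196942) = √((-183/55 - 11/9) - 196942) = √(-2252/495 - 196942) = √(-97488542/495) = I*√5361869810/165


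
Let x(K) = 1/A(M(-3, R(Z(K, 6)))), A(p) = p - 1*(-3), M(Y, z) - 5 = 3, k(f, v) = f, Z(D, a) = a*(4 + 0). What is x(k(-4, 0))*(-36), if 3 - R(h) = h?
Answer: -36/11 ≈ -3.2727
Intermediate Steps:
Z(D, a) = 4*a (Z(D, a) = a*4 = 4*a)
R(h) = 3 - h
M(Y, z) = 8 (M(Y, z) = 5 + 3 = 8)
A(p) = 3 + p (A(p) = p + 3 = 3 + p)
x(K) = 1/11 (x(K) = 1/(3 + 8) = 1/11)
x(k(-4, 0))*(-36) = (1/11)*(-36) = -36/11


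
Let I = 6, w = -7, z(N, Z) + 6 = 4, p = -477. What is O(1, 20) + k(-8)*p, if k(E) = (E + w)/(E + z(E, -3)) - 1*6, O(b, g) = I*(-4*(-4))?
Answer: 4485/2 ≈ 2242.5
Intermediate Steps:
z(N, Z) = -2 (z(N, Z) = -6 + 4 = -2)
O(b, g) = 96 (O(b, g) = 6*(-4*(-4)) = 6*16 = 96)
k(E) = -6 + (-7 + E)/(-2 + E) (k(E) = (E - 7)/(E - 2) - 1*6 = (-7 + E)/(-2 + E) - 6 = -6 + (-7 + E)/(-2 + E))
O(1, 20) + k(-8)*p = 96 + (5*(1 - 1*(-8))/(-2 - 8))*(-477) = 96 + (5*(1 + 8)/(-10))*(-477) = 96 + (5*(-1/10)*9)*(-477) = 96 - 9/2*(-477) = 96 + 4293/2 = 4485/2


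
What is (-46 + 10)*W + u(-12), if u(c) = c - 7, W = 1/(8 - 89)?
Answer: -167/9 ≈ -18.556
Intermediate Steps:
W = -1/81 (W = 1/(-81) = -1/81 ≈ -0.012346)
u(c) = -7 + c
(-46 + 10)*W + u(-12) = (-46 + 10)*(-1/81) + (-7 - 12) = -36*(-1/81) - 19 = 4/9 - 19 = -167/9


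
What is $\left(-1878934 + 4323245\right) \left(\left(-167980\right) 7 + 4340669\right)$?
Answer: $7735777451599$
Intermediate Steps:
$\left(-1878934 + 4323245\right) \left(\left(-167980\right) 7 + 4340669\right) = 2444311 \left(-1175860 + 4340669\right) = 2444311 \cdot 3164809 = 7735777451599$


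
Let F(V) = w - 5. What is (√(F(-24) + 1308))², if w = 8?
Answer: 1311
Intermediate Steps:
F(V) = 3 (F(V) = 8 - 5 = 3)
(√(F(-24) + 1308))² = (√(3 + 1308))² = (√1311)² = 1311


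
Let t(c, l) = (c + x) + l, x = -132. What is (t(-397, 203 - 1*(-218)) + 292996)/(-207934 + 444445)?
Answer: 292888/236511 ≈ 1.2384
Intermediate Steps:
t(c, l) = -132 + c + l (t(c, l) = (c - 132) + l = (-132 + c) + l = -132 + c + l)
(t(-397, 203 - 1*(-218)) + 292996)/(-207934 + 444445) = ((-132 - 397 + (203 - 1*(-218))) + 292996)/(-207934 + 444445) = ((-132 - 397 + (203 + 218)) + 292996)/236511 = ((-132 - 397 + 421) + 292996)*(1/236511) = (-108 + 292996)*(1/236511) = 292888*(1/236511) = 292888/236511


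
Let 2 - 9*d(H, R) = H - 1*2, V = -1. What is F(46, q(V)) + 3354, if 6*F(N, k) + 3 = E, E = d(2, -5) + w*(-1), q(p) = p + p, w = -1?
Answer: 90550/27 ≈ 3353.7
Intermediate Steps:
d(H, R) = 4/9 - H/9 (d(H, R) = 2/9 - (H - 1*2)/9 = 2/9 - (H - 2)/9 = 2/9 - (-2 + H)/9 = 2/9 + (2/9 - H/9) = 4/9 - H/9)
q(p) = 2*p
E = 11/9 (E = (4/9 - 1/9*2) - 1*(-1) = (4/9 - 2/9) + 1 = 2/9 + 1 = 11/9 ≈ 1.2222)
F(N, k) = -8/27 (F(N, k) = -1/2 + (1/6)*(11/9) = -1/2 + 11/54 = -8/27)
F(46, q(V)) + 3354 = -8/27 + 3354 = 90550/27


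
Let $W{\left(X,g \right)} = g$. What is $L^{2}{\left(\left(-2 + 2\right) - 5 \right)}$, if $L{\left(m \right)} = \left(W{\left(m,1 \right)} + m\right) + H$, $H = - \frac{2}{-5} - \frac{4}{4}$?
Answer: $\frac{529}{25} \approx 21.16$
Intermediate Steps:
$H = - \frac{3}{5}$ ($H = \left(-2\right) \left(- \frac{1}{5}\right) - 1 = \frac{2}{5} - 1 = - \frac{3}{5} \approx -0.6$)
$L{\left(m \right)} = \frac{2}{5} + m$ ($L{\left(m \right)} = \left(1 + m\right) - \frac{3}{5} = \frac{2}{5} + m$)
$L^{2}{\left(\left(-2 + 2\right) - 5 \right)} = \left(\frac{2}{5} + \left(\left(-2 + 2\right) - 5\right)\right)^{2} = \left(\frac{2}{5} + \left(0 - 5\right)\right)^{2} = \left(\frac{2}{5} - 5\right)^{2} = \left(- \frac{23}{5}\right)^{2} = \frac{529}{25}$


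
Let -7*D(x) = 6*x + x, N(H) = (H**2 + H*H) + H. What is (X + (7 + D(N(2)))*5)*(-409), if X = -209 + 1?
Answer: 91207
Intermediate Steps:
X = -208
N(H) = H + 2*H**2 (N(H) = (H**2 + H**2) + H = 2*H**2 + H = H + 2*H**2)
D(x) = -x (D(x) = -(6*x + x)/7 = -x)
(X + (7 + D(N(2)))*5)*(-409) = (-208 + (7 - 2*(1 + 2*2))*5)*(-409) = (-208 + (7 - 2*(1 + 4))*5)*(-409) = (-208 + (7 - 2*5)*5)*(-409) = (-208 + (7 - 1*10)*5)*(-409) = (-208 + (7 - 10)*5)*(-409) = (-208 - 3*5)*(-409) = (-208 - 15)*(-409) = -223*(-409) = 91207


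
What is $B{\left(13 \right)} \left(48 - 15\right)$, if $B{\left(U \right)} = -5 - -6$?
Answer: $33$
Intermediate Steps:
$B{\left(U \right)} = 1$ ($B{\left(U \right)} = -5 + 6 = 1$)
$B{\left(13 \right)} \left(48 - 15\right) = 1 \left(48 - 15\right) = 1 \cdot 33 = 33$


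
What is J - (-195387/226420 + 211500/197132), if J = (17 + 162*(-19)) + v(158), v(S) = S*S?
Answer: 244405718504601/11158656860 ≈ 21903.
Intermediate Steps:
v(S) = S²
J = 21903 (J = (17 + 162*(-19)) + 158² = (17 - 3078) + 24964 = -3061 + 24964 = 21903)
J - (-195387/226420 + 211500/197132) = 21903 - (-195387/226420 + 211500/197132) = 21903 - (-195387*1/226420 + 211500*(1/197132)) = 21903 - (-195387/226420 + 52875/49283) = 21903 - 1*2342699979/11158656860 = 21903 - 2342699979/11158656860 = 244405718504601/11158656860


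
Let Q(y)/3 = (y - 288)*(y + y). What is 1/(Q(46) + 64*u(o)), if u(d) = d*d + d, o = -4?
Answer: -1/66024 ≈ -1.5146e-5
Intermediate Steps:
Q(y) = 6*y*(-288 + y) (Q(y) = 3*((y - 288)*(y + y)) = 3*((-288 + y)*(2*y)) = 3*(2*y*(-288 + y)) = 6*y*(-288 + y))
u(d) = d + d**2 (u(d) = d**2 + d = d + d**2)
1/(Q(46) + 64*u(o)) = 1/(6*46*(-288 + 46) + 64*(-4*(1 - 4))) = 1/(6*46*(-242) + 64*(-4*(-3))) = 1/(-66792 + 64*12) = 1/(-66792 + 768) = 1/(-66024) = -1/66024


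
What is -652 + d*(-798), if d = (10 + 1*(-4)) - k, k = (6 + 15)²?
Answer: 346478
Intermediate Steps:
k = 441 (k = 21² = 441)
d = -435 (d = (10 + 1*(-4)) - 1*441 = (10 - 4) - 441 = 6 - 441 = -435)
-652 + d*(-798) = -652 - 435*(-798) = -652 + 347130 = 346478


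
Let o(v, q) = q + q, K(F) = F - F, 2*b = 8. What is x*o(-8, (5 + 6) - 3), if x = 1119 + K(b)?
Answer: 17904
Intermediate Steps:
b = 4 (b = (½)*8 = 4)
K(F) = 0
o(v, q) = 2*q
x = 1119 (x = 1119 + 0 = 1119)
x*o(-8, (5 + 6) - 3) = 1119*(2*((5 + 6) - 3)) = 1119*(2*(11 - 3)) = 1119*(2*8) = 1119*16 = 17904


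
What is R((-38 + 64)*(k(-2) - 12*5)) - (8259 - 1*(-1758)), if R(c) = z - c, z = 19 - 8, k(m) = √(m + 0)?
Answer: -8446 - 26*I*√2 ≈ -8446.0 - 36.77*I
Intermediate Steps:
k(m) = √m
z = 11
R(c) = 11 - c
R((-38 + 64)*(k(-2) - 12*5)) - (8259 - 1*(-1758)) = (11 - (-38 + 64)*(√(-2) - 12*5)) - (8259 - 1*(-1758)) = (11 - 26*(I*√2 - 60)) - (8259 + 1758) = (11 - 26*(-60 + I*√2)) - 1*10017 = (11 - (-1560 + 26*I*√2)) - 10017 = (11 + (1560 - 26*I*√2)) - 10017 = (1571 - 26*I*√2) - 10017 = -8446 - 26*I*√2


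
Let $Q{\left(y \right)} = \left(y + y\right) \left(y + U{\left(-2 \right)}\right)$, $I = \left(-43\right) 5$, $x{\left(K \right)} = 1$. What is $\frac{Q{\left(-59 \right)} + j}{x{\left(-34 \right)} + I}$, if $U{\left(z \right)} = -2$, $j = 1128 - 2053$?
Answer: $- \frac{6273}{214} \approx -29.313$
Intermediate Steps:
$j = -925$
$I = -215$
$Q{\left(y \right)} = 2 y \left(-2 + y\right)$ ($Q{\left(y \right)} = \left(y + y\right) \left(y - 2\right) = 2 y \left(-2 + y\right)$)
$\frac{Q{\left(-59 \right)} + j}{x{\left(-34 \right)} + I} = \frac{2 \left(-59\right) \left(-2 - 59\right) - 925}{1 - 215} = \frac{2 \left(-59\right) \left(-61\right) - 925}{-214} = \left(7198 - 925\right) \left(- \frac{1}{214}\right) = 6273 \left(- \frac{1}{214}\right) = - \frac{6273}{214}$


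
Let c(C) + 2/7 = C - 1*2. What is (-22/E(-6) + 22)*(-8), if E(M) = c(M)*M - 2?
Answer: -28776/167 ≈ -172.31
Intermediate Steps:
c(C) = -16/7 + C (c(C) = -2/7 + (C - 1*2) = -2/7 + (C - 2) = -2/7 + (-2 + C) = -16/7 + C)
E(M) = -2 + M*(-16/7 + M) (E(M) = (-16/7 + M)*M - 2 = M*(-16/7 + M) - 2 = -2 + M*(-16/7 + M))
(-22/E(-6) + 22)*(-8) = (-22/(-2 + (⅐)*(-6)*(-16 + 7*(-6))) + 22)*(-8) = (-22/(-2 + (⅐)*(-6)*(-16 - 42)) + 22)*(-8) = (-22/(-2 + (⅐)*(-6)*(-58)) + 22)*(-8) = (-22/(-2 + 348/7) + 22)*(-8) = (-22/334/7 + 22)*(-8) = (-22*7/334 + 22)*(-8) = (-77/167 + 22)*(-8) = (3597/167)*(-8) = -28776/167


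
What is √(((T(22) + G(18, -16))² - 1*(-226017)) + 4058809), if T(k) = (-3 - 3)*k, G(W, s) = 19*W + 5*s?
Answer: 13*√25454 ≈ 2074.1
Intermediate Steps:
G(W, s) = 5*s + 19*W
T(k) = -6*k
√(((T(22) + G(18, -16))² - 1*(-226017)) + 4058809) = √(((-6*22 + (5*(-16) + 19*18))² - 1*(-226017)) + 4058809) = √(((-132 + (-80 + 342))² + 226017) + 4058809) = √(((-132 + 262)² + 226017) + 4058809) = √((130² + 226017) + 4058809) = √((16900 + 226017) + 4058809) = √(242917 + 4058809) = √4301726 = 13*√25454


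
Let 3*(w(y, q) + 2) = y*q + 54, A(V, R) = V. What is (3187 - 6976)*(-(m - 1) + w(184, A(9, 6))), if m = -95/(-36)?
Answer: -8583769/4 ≈ -2.1459e+6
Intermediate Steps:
w(y, q) = 16 + q*y/3 (w(y, q) = -2 + (y*q + 54)/3 = -2 + (q*y + 54)/3 = -2 + (54 + q*y)/3 = -2 + (18 + q*y/3) = 16 + q*y/3)
m = 95/36 (m = -95*(-1/36) = 95/36 ≈ 2.6389)
(3187 - 6976)*(-(m - 1) + w(184, A(9, 6))) = (3187 - 6976)*(-(95/36 - 1) + (16 + (1/3)*9*184)) = -3789*(-1*59/36 + (16 + 552)) = -3789*(-59/36 + 568) = -3789*20389/36 = -8583769/4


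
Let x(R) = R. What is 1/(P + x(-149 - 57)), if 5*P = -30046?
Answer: -5/31076 ≈ -0.00016090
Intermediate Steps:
P = -30046/5 (P = (⅕)*(-30046) = -30046/5 ≈ -6009.2)
1/(P + x(-149 - 57)) = 1/(-30046/5 + (-149 - 57)) = 1/(-30046/5 - 206) = 1/(-31076/5) = -5/31076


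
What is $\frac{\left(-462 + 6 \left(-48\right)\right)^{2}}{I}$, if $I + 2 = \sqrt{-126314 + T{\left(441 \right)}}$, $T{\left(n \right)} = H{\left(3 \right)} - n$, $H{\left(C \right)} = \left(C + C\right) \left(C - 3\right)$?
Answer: $- \frac{375000}{42253} - \frac{187500 i \sqrt{126755}}{42253} \approx -8.8751 - 1579.9 i$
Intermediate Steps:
$H{\left(C \right)} = 2 C \left(-3 + C\right)$
$T{\left(n \right)} = - n$ ($T{\left(n \right)} = 2 \cdot 3 \left(-3 + 3\right) - n = 2 \cdot 3 \cdot 0 - n = 0 - n = - n$)
$I = -2 + i \sqrt{126755}$ ($I = -2 + \sqrt{-126314 - 441} = -2 + \sqrt{-126755} = -2 + i \sqrt{126755} \approx -2.0 + 356.03 i$)
$\frac{\left(-462 + 6 \left(-48\right)\right)^{2}}{I} = \frac{\left(-462 + 6 \left(-48\right)\right)^{2}}{-2 + i \sqrt{126755}} = \frac{\left(-462 - 288\right)^{2}}{-2 + i \sqrt{126755}} = \frac{\left(-750\right)^{2}}{-2 + i \sqrt{126755}} = \frac{562500}{-2 + i \sqrt{126755}}$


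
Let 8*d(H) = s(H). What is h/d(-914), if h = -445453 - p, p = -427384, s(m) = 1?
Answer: -144552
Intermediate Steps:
d(H) = ⅛ (d(H) = (⅛)*1 = ⅛)
h = -18069 (h = -445453 - 1*(-427384) = -445453 + 427384 = -18069)
h/d(-914) = -18069/⅛ = -18069*8 = -144552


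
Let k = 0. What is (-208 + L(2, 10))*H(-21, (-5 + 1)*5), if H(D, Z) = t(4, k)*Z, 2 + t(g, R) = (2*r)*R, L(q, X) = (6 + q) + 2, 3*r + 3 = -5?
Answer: -7920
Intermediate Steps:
r = -8/3 (r = -1 + (1/3)*(-5) = -1 - 5/3 = -8/3 ≈ -2.6667)
L(q, X) = 8 + q
t(g, R) = -2 - 16*R/3 (t(g, R) = -2 + (2*(-8/3))*R = -2 - 16*R/3)
H(D, Z) = -2*Z (H(D, Z) = (-2 - 16/3*0)*Z = (-2 + 0)*Z = -2*Z)
(-208 + L(2, 10))*H(-21, (-5 + 1)*5) = (-208 + (8 + 2))*(-2*(-5 + 1)*5) = (-208 + 10)*(-(-8)*5) = -(-396)*(-20) = -198*40 = -7920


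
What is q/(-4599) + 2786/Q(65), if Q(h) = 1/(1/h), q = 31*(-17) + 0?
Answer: 12847069/298935 ≈ 42.976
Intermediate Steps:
q = -527 (q = -527 + 0 = -527)
Q(h) = h (Q(h) = 1/(1/h) = h)
q/(-4599) + 2786/Q(65) = -527/(-4599) + 2786/65 = -527*(-1/4599) + 2786*(1/65) = 527/4599 + 2786/65 = 12847069/298935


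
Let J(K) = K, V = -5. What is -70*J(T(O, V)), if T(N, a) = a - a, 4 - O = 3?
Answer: 0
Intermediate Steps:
O = 1 (O = 4 - 1*3 = 4 - 3 = 1)
T(N, a) = 0
-70*J(T(O, V)) = -70*0 = 0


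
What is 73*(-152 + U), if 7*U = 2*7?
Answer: -10950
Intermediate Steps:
U = 2 (U = (2*7)/7 = (1/7)*14 = 2)
73*(-152 + U) = 73*(-152 + 2) = 73*(-150) = -10950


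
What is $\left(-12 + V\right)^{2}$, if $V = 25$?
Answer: $169$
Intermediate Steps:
$\left(-12 + V\right)^{2} = \left(-12 + 25\right)^{2} = 13^{2} = 169$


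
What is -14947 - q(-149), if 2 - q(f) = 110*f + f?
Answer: -31488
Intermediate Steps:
q(f) = 2 - 111*f (q(f) = 2 - (110*f + f) = 2 - 111*f)
-14947 - q(-149) = -14947 - (2 - 111*(-149)) = -14947 - (2 + 16539) = -14947 - 1*16541 = -14947 - 16541 = -31488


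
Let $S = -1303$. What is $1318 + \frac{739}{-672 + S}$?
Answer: $\frac{2602311}{1975} \approx 1317.6$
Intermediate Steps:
$1318 + \frac{739}{-672 + S} = 1318 + \frac{739}{-672 - 1303} = 1318 + \frac{739}{-1975} = 1318 + 739 \left(- \frac{1}{1975}\right) = 1318 - \frac{739}{1975} = \frac{2602311}{1975}$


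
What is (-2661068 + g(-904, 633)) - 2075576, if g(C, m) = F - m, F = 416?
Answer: -4736861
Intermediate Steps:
g(C, m) = 416 - m
(-2661068 + g(-904, 633)) - 2075576 = (-2661068 + (416 - 1*633)) - 2075576 = (-2661068 + (416 - 633)) - 2075576 = (-2661068 - 217) - 2075576 = -2661285 - 2075576 = -4736861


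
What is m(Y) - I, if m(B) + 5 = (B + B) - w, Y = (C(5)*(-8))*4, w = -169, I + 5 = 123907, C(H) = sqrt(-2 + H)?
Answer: -123738 - 64*sqrt(3) ≈ -1.2385e+5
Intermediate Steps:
I = 123902 (I = -5 + 123907 = 123902)
Y = -32*sqrt(3) (Y = (sqrt(-2 + 5)*(-8))*4 = (sqrt(3)*(-8))*4 = -8*sqrt(3)*4 = -32*sqrt(3) ≈ -55.426)
m(B) = 164 + 2*B (m(B) = -5 + ((B + B) - 1*(-169)) = -5 + (2*B + 169) = -5 + (169 + 2*B) = 164 + 2*B)
m(Y) - I = (164 + 2*(-32*sqrt(3))) - 1*123902 = (164 - 64*sqrt(3)) - 123902 = -123738 - 64*sqrt(3)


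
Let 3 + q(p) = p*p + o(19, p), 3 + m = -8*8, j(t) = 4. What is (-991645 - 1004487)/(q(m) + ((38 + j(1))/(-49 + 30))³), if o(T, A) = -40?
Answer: -6845734694/15210513 ≈ -450.07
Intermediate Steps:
m = -67 (m = -3 - 8*8 = -3 - 64 = -67)
q(p) = -43 + p² (q(p) = -3 + (p*p - 40) = -3 + (p² - 40) = -3 + (-40 + p²) = -43 + p²)
(-991645 - 1004487)/(q(m) + ((38 + j(1))/(-49 + 30))³) = (-991645 - 1004487)/((-43 + (-67)²) + ((38 + 4)/(-49 + 30))³) = -1996132/((-43 + 4489) + (42/(-19))³) = -1996132/(4446 + (42*(-1/19))³) = -1996132/(4446 + (-42/19)³) = -1996132/(4446 - 74088/6859) = -1996132/30421026/6859 = -1996132*6859/30421026 = -6845734694/15210513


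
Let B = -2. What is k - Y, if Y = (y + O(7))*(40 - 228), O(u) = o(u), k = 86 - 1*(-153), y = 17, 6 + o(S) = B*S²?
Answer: -16117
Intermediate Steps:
o(S) = -6 - 2*S²
k = 239 (k = 86 + 153 = 239)
O(u) = -6 - 2*u²
Y = 16356 (Y = (17 + (-6 - 2*7²))*(40 - 228) = (17 + (-6 - 2*49))*(-188) = (17 + (-6 - 98))*(-188) = (17 - 104)*(-188) = -87*(-188) = 16356)
k - Y = 239 - 1*16356 = 239 - 16356 = -16117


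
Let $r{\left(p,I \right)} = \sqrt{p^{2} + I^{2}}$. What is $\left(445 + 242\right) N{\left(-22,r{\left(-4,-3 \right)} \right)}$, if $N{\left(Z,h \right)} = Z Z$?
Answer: $332508$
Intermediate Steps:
$r{\left(p,I \right)} = \sqrt{I^{2} + p^{2}}$
$N{\left(Z,h \right)} = Z^{2}$
$\left(445 + 242\right) N{\left(-22,r{\left(-4,-3 \right)} \right)} = \left(445 + 242\right) \left(-22\right)^{2} = 687 \cdot 484 = 332508$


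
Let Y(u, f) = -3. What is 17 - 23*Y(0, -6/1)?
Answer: 86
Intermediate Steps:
17 - 23*Y(0, -6/1) = 17 - 23*(-3) = 17 + 69 = 86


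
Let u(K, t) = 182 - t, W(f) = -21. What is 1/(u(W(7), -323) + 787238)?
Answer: 1/787743 ≈ 1.2694e-6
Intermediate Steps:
1/(u(W(7), -323) + 787238) = 1/((182 - 1*(-323)) + 787238) = 1/((182 + 323) + 787238) = 1/(505 + 787238) = 1/787743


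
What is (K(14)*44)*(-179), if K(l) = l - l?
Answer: 0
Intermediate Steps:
K(l) = 0
(K(14)*44)*(-179) = (0*44)*(-179) = 0*(-179) = 0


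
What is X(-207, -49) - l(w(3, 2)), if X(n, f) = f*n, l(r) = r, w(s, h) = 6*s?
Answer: 10125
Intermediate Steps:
X(-207, -49) - l(w(3, 2)) = -49*(-207) - 6*3 = 10143 - 1*18 = 10143 - 18 = 10125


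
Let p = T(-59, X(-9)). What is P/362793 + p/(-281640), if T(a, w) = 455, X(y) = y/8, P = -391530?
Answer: -237495871/219735528 ≈ -1.0808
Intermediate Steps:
X(y) = y/8 (X(y) = y*(⅛) = y/8)
p = 455
P/362793 + p/(-281640) = -391530/362793 + 455/(-281640) = -391530*1/362793 + 455*(-1/281640) = -4210/3901 - 91/56328 = -237495871/219735528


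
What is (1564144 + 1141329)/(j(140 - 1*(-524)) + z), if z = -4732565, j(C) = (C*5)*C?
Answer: -2705473/2528085 ≈ -1.0702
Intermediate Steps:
j(C) = 5*C² (j(C) = (5*C)*C = 5*C²)
(1564144 + 1141329)/(j(140 - 1*(-524)) + z) = (1564144 + 1141329)/(5*(140 - 1*(-524))² - 4732565) = 2705473/(5*(140 + 524)² - 4732565) = 2705473/(5*664² - 4732565) = 2705473/(5*440896 - 4732565) = 2705473/(2204480 - 4732565) = 2705473/(-2528085) = 2705473*(-1/2528085) = -2705473/2528085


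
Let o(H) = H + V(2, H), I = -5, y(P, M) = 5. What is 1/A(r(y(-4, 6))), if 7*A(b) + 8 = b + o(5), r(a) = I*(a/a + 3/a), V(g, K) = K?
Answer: -7/6 ≈ -1.1667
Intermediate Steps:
o(H) = 2*H (o(H) = H + H = 2*H)
r(a) = -5 - 15/a (r(a) = -5*(a/a + 3/a) = -5*(1 + 3/a) = -5 - 15/a)
A(b) = 2/7 + b/7 (A(b) = -8/7 + (b + 2*5)/7 = -8/7 + (b + 10)/7 = -8/7 + (10 + b)/7 = -8/7 + (10/7 + b/7) = 2/7 + b/7)
1/A(r(y(-4, 6))) = 1/(2/7 + (-5 - 15/5)/7) = 1/(2/7 + (-5 - 15*⅕)/7) = 1/(2/7 + (-5 - 3)/7) = 1/(2/7 + (⅐)*(-8)) = 1/(2/7 - 8/7) = 1/(-6/7) = -7/6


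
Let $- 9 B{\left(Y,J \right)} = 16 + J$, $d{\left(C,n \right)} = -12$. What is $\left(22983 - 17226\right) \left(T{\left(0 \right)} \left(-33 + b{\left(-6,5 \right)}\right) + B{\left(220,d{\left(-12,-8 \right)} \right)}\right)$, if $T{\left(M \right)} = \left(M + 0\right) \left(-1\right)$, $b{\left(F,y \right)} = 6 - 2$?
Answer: $- \frac{7676}{3} \approx -2558.7$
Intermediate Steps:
$b{\left(F,y \right)} = 4$ ($b{\left(F,y \right)} = 6 - 2 = 4$)
$T{\left(M \right)} = - M$ ($T{\left(M \right)} = M \left(-1\right) = - M$)
$B{\left(Y,J \right)} = - \frac{16}{9} - \frac{J}{9}$ ($B{\left(Y,J \right)} = - \frac{16 + J}{9} = - \frac{16}{9} - \frac{J}{9}$)
$\left(22983 - 17226\right) \left(T{\left(0 \right)} \left(-33 + b{\left(-6,5 \right)}\right) + B{\left(220,d{\left(-12,-8 \right)} \right)}\right) = \left(22983 - 17226\right) \left(\left(-1\right) 0 \left(-33 + 4\right) - \frac{4}{9}\right) = 5757 \left(0 \left(-29\right) + \left(- \frac{16}{9} + \frac{4}{3}\right)\right) = 5757 \left(0 - \frac{4}{9}\right) = 5757 \left(- \frac{4}{9}\right) = - \frac{7676}{3}$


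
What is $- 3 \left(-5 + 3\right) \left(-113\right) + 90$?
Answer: $-588$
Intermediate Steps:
$- 3 \left(-5 + 3\right) \left(-113\right) + 90 = \left(-3\right) \left(-2\right) \left(-113\right) + 90 = 6 \left(-113\right) + 90 = -678 + 90 = -588$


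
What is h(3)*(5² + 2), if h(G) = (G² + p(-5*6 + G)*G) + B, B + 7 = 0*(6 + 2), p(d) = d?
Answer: -2133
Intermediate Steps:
B = -7 (B = -7 + 0*(6 + 2) = -7 + 0*8 = -7 + 0 = -7)
h(G) = -7 + G² + G*(-30 + G) (h(G) = (G² + (-5*6 + G)*G) - 7 = (G² + (-30 + G)*G) - 7 = (G² + G*(-30 + G)) - 7 = -7 + G² + G*(-30 + G))
h(3)*(5² + 2) = (-7 + 3² + 3*(-30 + 3))*(5² + 2) = (-7 + 9 + 3*(-27))*(25 + 2) = (-7 + 9 - 81)*27 = -79*27 = -2133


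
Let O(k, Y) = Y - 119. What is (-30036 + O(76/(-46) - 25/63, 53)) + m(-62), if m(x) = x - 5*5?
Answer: -30189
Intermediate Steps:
O(k, Y) = -119 + Y
m(x) = -25 + x (m(x) = x - 25 = -25 + x)
(-30036 + O(76/(-46) - 25/63, 53)) + m(-62) = (-30036 + (-119 + 53)) + (-25 - 62) = (-30036 - 66) - 87 = -30102 - 87 = -30189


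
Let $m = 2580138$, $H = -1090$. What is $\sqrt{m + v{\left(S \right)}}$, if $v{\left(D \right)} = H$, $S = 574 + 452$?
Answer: $2 \sqrt{644762} \approx 1605.9$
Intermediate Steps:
$S = 1026$
$v{\left(D \right)} = -1090$
$\sqrt{m + v{\left(S \right)}} = \sqrt{2580138 - 1090} = \sqrt{2579048} = 2 \sqrt{644762}$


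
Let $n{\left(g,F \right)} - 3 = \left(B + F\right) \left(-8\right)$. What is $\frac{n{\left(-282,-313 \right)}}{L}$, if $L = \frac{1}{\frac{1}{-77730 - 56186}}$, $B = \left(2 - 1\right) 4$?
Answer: $- \frac{2475}{133916} \approx -0.018482$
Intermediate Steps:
$B = 4$ ($B = 1 \cdot 4 = 4$)
$n{\left(g,F \right)} = -29 - 8 F$ ($n{\left(g,F \right)} = 3 + \left(4 + F\right) \left(-8\right) = 3 - \left(32 + 8 F\right) = -29 - 8 F$)
$L = -133916$ ($L = \frac{1}{\frac{1}{-133916}} = \frac{1}{- \frac{1}{133916}} = -133916$)
$\frac{n{\left(-282,-313 \right)}}{L} = \frac{-29 - -2504}{-133916} = \left(-29 + 2504\right) \left(- \frac{1}{133916}\right) = 2475 \left(- \frac{1}{133916}\right) = - \frac{2475}{133916}$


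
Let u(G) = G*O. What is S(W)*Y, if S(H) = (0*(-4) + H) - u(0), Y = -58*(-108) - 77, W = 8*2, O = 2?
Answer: 98992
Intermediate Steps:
u(G) = 2*G (u(G) = G*2 = 2*G)
W = 16
Y = 6187 (Y = 6264 - 77 = 6187)
S(H) = H (S(H) = (0*(-4) + H) - 2*0 = (0 + H) - 1*0 = H + 0 = H)
S(W)*Y = 16*6187 = 98992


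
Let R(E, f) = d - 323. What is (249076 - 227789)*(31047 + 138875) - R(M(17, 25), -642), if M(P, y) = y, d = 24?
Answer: 3617129913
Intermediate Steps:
R(E, f) = -299 (R(E, f) = 24 - 323 = -299)
(249076 - 227789)*(31047 + 138875) - R(M(17, 25), -642) = (249076 - 227789)*(31047 + 138875) - 1*(-299) = 21287*169922 + 299 = 3617129614 + 299 = 3617129913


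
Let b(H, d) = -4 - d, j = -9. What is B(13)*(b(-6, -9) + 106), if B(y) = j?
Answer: -999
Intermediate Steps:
B(y) = -9
B(13)*(b(-6, -9) + 106) = -9*((-4 - 1*(-9)) + 106) = -9*((-4 + 9) + 106) = -9*(5 + 106) = -9*111 = -999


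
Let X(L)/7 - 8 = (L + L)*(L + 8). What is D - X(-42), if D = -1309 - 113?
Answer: -21470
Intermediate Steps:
D = -1422
X(L) = 56 + 14*L*(8 + L) (X(L) = 56 + 7*((L + L)*(L + 8)) = 56 + 7*((2*L)*(8 + L)) = 56 + 7*(2*L*(8 + L)) = 56 + 14*L*(8 + L))
D - X(-42) = -1422 - (56 + 14*(-42)**2 + 112*(-42)) = -1422 - (56 + 14*1764 - 4704) = -1422 - (56 + 24696 - 4704) = -1422 - 1*20048 = -1422 - 20048 = -21470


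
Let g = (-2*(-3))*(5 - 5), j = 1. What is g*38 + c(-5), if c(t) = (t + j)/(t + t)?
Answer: ⅖ ≈ 0.40000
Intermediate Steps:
c(t) = (1 + t)/(2*t) (c(t) = (t + 1)/(t + t) = (1 + t)/((2*t)) = (1 + t)*(1/(2*t)) = (1 + t)/(2*t))
g = 0 (g = 6*0 = 0)
g*38 + c(-5) = 0*38 + (½)*(1 - 5)/(-5) = 0 + (½)*(-⅕)*(-4) = 0 + ⅖ = ⅖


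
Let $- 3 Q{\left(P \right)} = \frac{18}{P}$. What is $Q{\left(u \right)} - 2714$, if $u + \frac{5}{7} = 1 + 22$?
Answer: $- \frac{70571}{26} \approx -2714.3$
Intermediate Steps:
$u = \frac{156}{7}$ ($u = - \frac{5}{7} + \left(1 + 22\right) = - \frac{5}{7} + 23 = \frac{156}{7} \approx 22.286$)
$Q{\left(P \right)} = - \frac{6}{P}$ ($Q{\left(P \right)} = - \frac{18 \frac{1}{P}}{3} = - \frac{6}{P}$)
$Q{\left(u \right)} - 2714 = - \frac{6}{\frac{156}{7}} - 2714 = \left(-6\right) \frac{7}{156} - 2714 = - \frac{7}{26} - 2714 = - \frac{70571}{26}$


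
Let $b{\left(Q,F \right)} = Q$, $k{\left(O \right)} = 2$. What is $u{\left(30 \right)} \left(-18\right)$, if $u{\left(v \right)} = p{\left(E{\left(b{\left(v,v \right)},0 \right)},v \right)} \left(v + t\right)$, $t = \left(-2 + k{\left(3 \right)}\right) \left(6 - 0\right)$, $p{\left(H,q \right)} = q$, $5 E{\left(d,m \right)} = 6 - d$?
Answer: $-16200$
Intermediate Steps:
$E{\left(d,m \right)} = \frac{6}{5} - \frac{d}{5}$ ($E{\left(d,m \right)} = \frac{6 - d}{5} = \frac{6}{5} - \frac{d}{5}$)
$t = 0$ ($t = \left(-2 + 2\right) \left(6 - 0\right) = 0 \left(6 + 0\right) = 0 \cdot 6 = 0$)
$u{\left(v \right)} = v^{2}$ ($u{\left(v \right)} = v \left(v + 0\right) = v v = v^{2}$)
$u{\left(30 \right)} \left(-18\right) = 30^{2} \left(-18\right) = 900 \left(-18\right) = -16200$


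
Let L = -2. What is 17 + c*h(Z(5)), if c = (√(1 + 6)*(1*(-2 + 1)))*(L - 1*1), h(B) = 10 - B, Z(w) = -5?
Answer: 17 + 45*√7 ≈ 136.06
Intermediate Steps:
c = 3*√7 (c = (√(1 + 6)*(1*(-2 + 1)))*(-2 - 1*1) = (√7*(1*(-1)))*(-2 - 1) = (√7*(-1))*(-3) = -√7*(-3) = 3*√7 ≈ 7.9373)
17 + c*h(Z(5)) = 17 + (3*√7)*(10 - 1*(-5)) = 17 + (3*√7)*(10 + 5) = 17 + (3*√7)*15 = 17 + 45*√7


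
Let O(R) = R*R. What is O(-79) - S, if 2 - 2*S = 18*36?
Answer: 6564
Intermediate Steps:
O(R) = R²
S = -323 (S = 1 - 9*36 = 1 - ½*648 = 1 - 324 = -323)
O(-79) - S = (-79)² - 1*(-323) = 6241 + 323 = 6564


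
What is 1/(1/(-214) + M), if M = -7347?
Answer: -214/1572259 ≈ -0.00013611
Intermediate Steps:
1/(1/(-214) + M) = 1/(1/(-214) - 7347) = 1/(-1/214 - 7347) = 1/(-1572259/214) = -214/1572259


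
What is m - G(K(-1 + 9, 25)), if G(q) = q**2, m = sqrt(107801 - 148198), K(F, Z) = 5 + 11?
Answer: -256 + I*sqrt(40397) ≈ -256.0 + 200.99*I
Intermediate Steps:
K(F, Z) = 16
m = I*sqrt(40397) (m = sqrt(-40397) = I*sqrt(40397) ≈ 200.99*I)
m - G(K(-1 + 9, 25)) = I*sqrt(40397) - 1*16**2 = I*sqrt(40397) - 1*256 = I*sqrt(40397) - 256 = -256 + I*sqrt(40397)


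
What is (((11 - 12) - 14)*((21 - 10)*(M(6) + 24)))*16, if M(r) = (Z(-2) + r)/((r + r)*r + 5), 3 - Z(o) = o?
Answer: -446160/7 ≈ -63737.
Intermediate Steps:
Z(o) = 3 - o
M(r) = (5 + r)/(5 + 2*r²) (M(r) = ((3 - 1*(-2)) + r)/((r + r)*r + 5) = ((3 + 2) + r)/((2*r)*r + 5) = (5 + r)/(2*r² + 5) = (5 + r)/(5 + 2*r²))
(((11 - 12) - 14)*((21 - 10)*(M(6) + 24)))*16 = (((11 - 12) - 14)*((21 - 10)*((5 + 6)/(5 + 2*6²) + 24)))*16 = ((-1 - 14)*(11*(11/(5 + 2*36) + 24)))*16 = -165*(11/(5 + 72) + 24)*16 = -165*(11/77 + 24)*16 = -165*((1/77)*11 + 24)*16 = -165*(⅐ + 24)*16 = -165*169/7*16 = -15*1859/7*16 = -27885/7*16 = -446160/7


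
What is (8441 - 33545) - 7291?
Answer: -32395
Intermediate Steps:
(8441 - 33545) - 7291 = -25104 - 7291 = -32395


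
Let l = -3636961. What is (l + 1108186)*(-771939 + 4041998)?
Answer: -8269243447725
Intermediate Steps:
(l + 1108186)*(-771939 + 4041998) = (-3636961 + 1108186)*(-771939 + 4041998) = -2528775*3270059 = -8269243447725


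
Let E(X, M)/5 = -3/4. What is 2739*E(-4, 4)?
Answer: -41085/4 ≈ -10271.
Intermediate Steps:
E(X, M) = -15/4 (E(X, M) = 5*(-3/4) = 5*(-3*¼) = 5*(-¾) = -15/4)
2739*E(-4, 4) = 2739*(-15/4) = -41085/4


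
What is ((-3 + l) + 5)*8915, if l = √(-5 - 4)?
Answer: 17830 + 26745*I ≈ 17830.0 + 26745.0*I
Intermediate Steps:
l = 3*I (l = √(-9) = 3*I ≈ 3.0*I)
((-3 + l) + 5)*8915 = ((-3 + 3*I) + 5)*8915 = (2 + 3*I)*8915 = 17830 + 26745*I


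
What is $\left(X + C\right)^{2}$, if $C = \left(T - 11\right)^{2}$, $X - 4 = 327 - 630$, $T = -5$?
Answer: $1849$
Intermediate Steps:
$X = -299$ ($X = 4 + \left(327 - 630\right) = 4 - 303 = -299$)
$C = 256$ ($C = \left(-5 - 11\right)^{2} = \left(-16\right)^{2} = 256$)
$\left(X + C\right)^{2} = \left(-299 + 256\right)^{2} = \left(-43\right)^{2} = 1849$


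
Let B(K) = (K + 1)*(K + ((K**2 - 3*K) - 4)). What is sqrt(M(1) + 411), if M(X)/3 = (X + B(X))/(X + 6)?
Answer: 5*sqrt(798)/7 ≈ 20.178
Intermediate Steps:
B(K) = (1 + K)*(-4 + K**2 - 2*K) (B(K) = (1 + K)*(K + (-4 + K**2 - 3*K)) = (1 + K)*(-4 + K**2 - 2*K))
M(X) = 3*(-4 + X**3 - X**2 - 5*X)/(6 + X) (M(X) = 3*((X + (-4 + X**3 - X**2 - 6*X))/(X + 6)) = 3*((-4 + X**3 - X**2 - 5*X)/(6 + X)) = 3*(-4 + X**3 - X**2 - 5*X)/(6 + X))
sqrt(M(1) + 411) = sqrt(3*(-4 + 1**3 - 1*1**2 - 5*1)/(6 + 1) + 411) = sqrt(3*(-4 + 1 - 1*1 - 5)/7 + 411) = sqrt(3*(1/7)*(-4 + 1 - 1 - 5) + 411) = sqrt(3*(1/7)*(-9) + 411) = sqrt(-27/7 + 411) = sqrt(2850/7) = 5*sqrt(798)/7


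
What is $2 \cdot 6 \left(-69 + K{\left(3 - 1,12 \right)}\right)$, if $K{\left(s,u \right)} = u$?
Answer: $-684$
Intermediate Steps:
$2 \cdot 6 \left(-69 + K{\left(3 - 1,12 \right)}\right) = 2 \cdot 6 \left(-69 + 12\right) = 12 \left(-57\right) = -684$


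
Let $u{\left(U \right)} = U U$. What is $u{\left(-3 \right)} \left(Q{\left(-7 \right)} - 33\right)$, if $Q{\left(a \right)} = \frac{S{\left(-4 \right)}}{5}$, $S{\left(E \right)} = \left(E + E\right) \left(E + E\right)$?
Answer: $- \frac{909}{5} \approx -181.8$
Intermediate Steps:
$S{\left(E \right)} = 4 E^{2}$ ($S{\left(E \right)} = 2 E 2 E = 4 E^{2}$)
$u{\left(U \right)} = U^{2}$
$Q{\left(a \right)} = \frac{64}{5}$ ($Q{\left(a \right)} = \frac{4 \left(-4\right)^{2}}{5} = 4 \cdot 16 \cdot \frac{1}{5} = 64 \cdot \frac{1}{5} = \frac{64}{5}$)
$u{\left(-3 \right)} \left(Q{\left(-7 \right)} - 33\right) = \left(-3\right)^{2} \left(\frac{64}{5} - 33\right) = 9 \left(- \frac{101}{5}\right) = - \frac{909}{5}$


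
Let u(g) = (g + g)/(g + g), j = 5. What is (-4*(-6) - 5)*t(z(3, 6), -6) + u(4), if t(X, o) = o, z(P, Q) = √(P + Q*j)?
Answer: -113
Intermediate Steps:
z(P, Q) = √(P + 5*Q) (z(P, Q) = √(P + Q*5) = √(P + 5*Q))
u(g) = 1 (u(g) = (2*g)/((2*g)) = (2*g)*(1/(2*g)) = 1)
(-4*(-6) - 5)*t(z(3, 6), -6) + u(4) = (-4*(-6) - 5)*(-6) + 1 = (24 - 5)*(-6) + 1 = 19*(-6) + 1 = -114 + 1 = -113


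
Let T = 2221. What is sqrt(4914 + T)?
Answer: sqrt(7135) ≈ 84.469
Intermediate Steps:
sqrt(4914 + T) = sqrt(4914 + 2221) = sqrt(7135)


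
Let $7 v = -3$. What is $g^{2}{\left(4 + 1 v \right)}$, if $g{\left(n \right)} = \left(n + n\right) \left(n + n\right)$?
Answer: $\frac{6250000}{2401} \approx 2603.1$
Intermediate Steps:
$v = - \frac{3}{7}$ ($v = \frac{1}{7} \left(-3\right) = - \frac{3}{7} \approx -0.42857$)
$g{\left(n \right)} = 4 n^{2}$ ($g{\left(n \right)} = 2 n 2 n = 4 n^{2}$)
$g^{2}{\left(4 + 1 v \right)} = \left(4 \left(4 + 1 \left(- \frac{3}{7}\right)\right)^{2}\right)^{2} = \left(4 \left(4 - \frac{3}{7}\right)^{2}\right)^{2} = \left(4 \left(\frac{25}{7}\right)^{2}\right)^{2} = \left(4 \cdot \frac{625}{49}\right)^{2} = \left(\frac{2500}{49}\right)^{2} = \frac{6250000}{2401}$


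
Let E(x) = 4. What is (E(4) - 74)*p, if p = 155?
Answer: -10850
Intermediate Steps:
(E(4) - 74)*p = (4 - 74)*155 = -70*155 = -10850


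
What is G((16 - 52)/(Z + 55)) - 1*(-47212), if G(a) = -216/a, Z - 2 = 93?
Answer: 48112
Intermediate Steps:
Z = 95 (Z = 2 + 93 = 95)
G((16 - 52)/(Z + 55)) - 1*(-47212) = -216*(95 + 55)/(16 - 52) - 1*(-47212) = -216/((-36/150)) + 47212 = -216/((-36*1/150)) + 47212 = -216/(-6/25) + 47212 = -216*(-25/6) + 47212 = 900 + 47212 = 48112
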